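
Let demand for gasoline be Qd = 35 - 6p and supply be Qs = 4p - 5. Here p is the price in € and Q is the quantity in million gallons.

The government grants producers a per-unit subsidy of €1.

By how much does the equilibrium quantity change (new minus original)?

+2.4

Original equilibrium: 35 - 6p = 4p - 5 gives 40 = 10p, so p = 4 and Q = 11.
Since sellers receive the price plus the subsidy, the effective supply curve becomes Qs = 4p - 1.
Setting them equal: 35 - 6p = 4p - 1 → 36 = 10p, so p = 3.6 and Q = 13.4.
ΔQ = 13.4 − 11 = +2.4.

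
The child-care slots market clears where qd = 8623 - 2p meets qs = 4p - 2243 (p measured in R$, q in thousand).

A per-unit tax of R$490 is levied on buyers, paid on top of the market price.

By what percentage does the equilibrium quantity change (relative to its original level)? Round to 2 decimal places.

-13.06

Solve the original market: 8623 - 2p = 4p - 2243, hence p = 1811 and q = 5001.
Since buyers pay the price plus the tax, the effective demand curve becomes qd = 7643 - 2p.
Clearing the new market: 7643 - 2p = 4p - 2243, so p = 4943/3 ≈ 1647.6667 and q = 13043/3 ≈ 4347.6667.
%Δq = (4347.6667 − 5001) / 5001 × 100 = -13.06%.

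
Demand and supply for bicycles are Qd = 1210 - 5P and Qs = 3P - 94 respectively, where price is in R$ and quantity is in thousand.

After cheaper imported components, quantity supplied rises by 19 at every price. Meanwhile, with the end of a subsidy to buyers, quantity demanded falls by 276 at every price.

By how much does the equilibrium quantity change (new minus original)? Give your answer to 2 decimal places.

-91.63

Initially, 1210 - 5P = 3P - 94, so 1304 = 8P and P = 163, Q = 395.
The shock moves the curves to Qd = 934 - 5P and Qs = 3P - 75.
New equilibrium: 934 - 5P = 3P - 75 ⇒ 1009 = 8P ⇒ P = 126.125, Q = 303.375.
ΔQ = 303.375 − 395 = -91.63.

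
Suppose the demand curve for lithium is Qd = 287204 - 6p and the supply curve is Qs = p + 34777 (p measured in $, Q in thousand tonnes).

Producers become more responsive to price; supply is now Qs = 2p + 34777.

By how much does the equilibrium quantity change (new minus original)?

Before the shock: 287204 - 6p = p + 34777 ⇒ 252427 = 7p ⇒ p = 36061, Q = 70838.
The shock moves the curves to Qd = 287204 - 6p and Qs = 2p + 34777.
Clearing the new market: 287204 - 6p = 2p + 34777, so p = 31553.375 and Q = 97883.75.
ΔQ = 97883.75 − 70838 = +27045.75.

+27045.75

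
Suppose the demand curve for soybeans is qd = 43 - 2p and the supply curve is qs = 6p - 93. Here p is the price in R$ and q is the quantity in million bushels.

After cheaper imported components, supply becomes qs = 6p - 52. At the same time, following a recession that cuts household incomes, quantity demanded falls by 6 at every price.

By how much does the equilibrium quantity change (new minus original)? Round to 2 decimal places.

+5.75

Original equilibrium: 43 - 2p = 6p - 93 gives 136 = 8p, so p = 17 and q = 9.
With the change applied: demand qd = 37 - 2p, supply qs = 6p - 52.
Equate the new curves: 37 - 2p = 6p - 52, giving 89 = 8p, p = 11.125, q = 14.75.
Δq = 14.75 − 9 = +5.75.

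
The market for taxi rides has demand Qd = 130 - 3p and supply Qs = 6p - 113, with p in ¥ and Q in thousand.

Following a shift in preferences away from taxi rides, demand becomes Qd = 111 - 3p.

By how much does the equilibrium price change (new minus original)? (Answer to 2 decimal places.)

Solve the original market: 130 - 3p = 6p - 113, hence p = 27 and Q = 49.
With the change applied: demand Qd = 111 - 3p, supply Qs = 6p - 113.
Setting them equal: 111 - 3p = 6p - 113 → 224 = 9p, so p = 224/9 ≈ 24.8889 and Q = 109/3 ≈ 36.3333.
Δp = 24.8889 − 27 = -2.11.

-2.11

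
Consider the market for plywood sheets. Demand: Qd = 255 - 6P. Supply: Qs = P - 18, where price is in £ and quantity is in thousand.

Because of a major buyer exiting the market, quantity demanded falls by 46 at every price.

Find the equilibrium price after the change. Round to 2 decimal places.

32.43

Original equilibrium: 255 - 6P = P - 18 gives 273 = 7P, so P = 39 and Q = 21.
The shock moves the curves to Qd = 209 - 6P and Qs = P - 18.
Clearing the new market: 209 - 6P = P - 18, so P = 227/7 ≈ 32.4286 and Q = 101/7 ≈ 14.4286.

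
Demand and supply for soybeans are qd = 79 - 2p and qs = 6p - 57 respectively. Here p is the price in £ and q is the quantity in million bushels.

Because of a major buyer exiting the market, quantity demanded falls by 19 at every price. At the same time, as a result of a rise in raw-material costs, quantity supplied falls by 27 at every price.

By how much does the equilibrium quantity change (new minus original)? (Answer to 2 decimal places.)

Initially, 79 - 2p = 6p - 57, so 136 = 8p and p = 17, q = 45.
The new curves are qd = 60 - 2p (demand) and qs = 6p - 84 (supply).
Setting them equal: 60 - 2p = 6p - 84 → 144 = 8p, so p = 18 and q = 24.
Δq = 24 − 45 = -21.00.

-21.00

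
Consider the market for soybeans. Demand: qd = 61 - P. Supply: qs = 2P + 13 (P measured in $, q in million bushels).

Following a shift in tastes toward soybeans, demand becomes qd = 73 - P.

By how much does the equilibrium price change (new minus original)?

+4

Initially, 61 - P = 2P + 13, so 48 = 3P and P = 16, q = 45.
The shock moves the curves to qd = 73 - P and qs = 2P + 13.
New equilibrium: 73 - P = 2P + 13 ⇒ 60 = 3P ⇒ P = 20, q = 53.
ΔP = 20 − 16 = +4.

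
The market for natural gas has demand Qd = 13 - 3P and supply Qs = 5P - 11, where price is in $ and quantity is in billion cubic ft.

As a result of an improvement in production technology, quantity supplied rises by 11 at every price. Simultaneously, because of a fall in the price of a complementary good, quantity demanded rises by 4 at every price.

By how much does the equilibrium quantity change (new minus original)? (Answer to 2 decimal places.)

+6.63

Solve the original market: 13 - 3P = 5P - 11, hence P = 3 and Q = 4.
The new curves are Qd = 17 - 3P (demand) and Qs = 5P (supply).
Setting them equal: 17 - 3P = 5P → 17 = 8P, so P = 2.125 and Q = 10.625.
ΔQ = 10.625 − 4 = +6.63.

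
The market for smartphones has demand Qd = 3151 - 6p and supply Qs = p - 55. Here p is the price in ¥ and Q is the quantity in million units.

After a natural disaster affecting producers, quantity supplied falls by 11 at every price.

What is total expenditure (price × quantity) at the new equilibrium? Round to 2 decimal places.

180874.18

Initially, 3151 - 6p = p - 55, so 3206 = 7p and p = 458, Q = 403.
The shock moves the curves to Qd = 3151 - 6p and Qs = p - 66.
Equate the new curves: 3151 - 6p = p - 66, giving 3217 = 7p, p = 3217/7 ≈ 459.5714, Q = 2755/7 ≈ 393.5714.
New expenditure = 459.5714 × 393.5714 = 180874.18.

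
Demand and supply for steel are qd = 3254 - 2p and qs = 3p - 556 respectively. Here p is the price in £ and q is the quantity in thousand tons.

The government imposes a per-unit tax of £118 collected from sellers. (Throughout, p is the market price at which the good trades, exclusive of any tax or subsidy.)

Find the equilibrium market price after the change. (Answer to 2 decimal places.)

832.80

Original equilibrium: 3254 - 2p = 3p - 556 gives 3810 = 5p, so p = 762 and q = 1730.
Since sellers keep the price net of the tax, the effective supply curve becomes qs = 3p - 910.
New equilibrium: 3254 - 2p = 3p - 910 ⇒ 4164 = 5p ⇒ p = 832.8, q = 1588.4.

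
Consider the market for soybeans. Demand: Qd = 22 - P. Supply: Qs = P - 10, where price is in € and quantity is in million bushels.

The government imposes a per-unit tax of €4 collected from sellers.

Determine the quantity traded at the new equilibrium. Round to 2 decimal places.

Initially, 22 - P = P - 10, so 32 = 2P and P = 16, Q = 6.
Since sellers keep the price net of the tax, the effective supply curve becomes Qs = P - 14.
Clearing the new market: 22 - P = P - 14, so P = 18 and Q = 4.

4.00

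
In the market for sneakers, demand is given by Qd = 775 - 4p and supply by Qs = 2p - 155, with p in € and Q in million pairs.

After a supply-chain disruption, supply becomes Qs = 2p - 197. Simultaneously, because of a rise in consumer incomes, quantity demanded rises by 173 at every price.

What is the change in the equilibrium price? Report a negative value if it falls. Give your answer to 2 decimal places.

+35.83

Solve the original market: 775 - 4p = 2p - 155, hence p = 155 and Q = 155.
With the change applied: demand Qd = 948 - 4p, supply Qs = 2p - 197.
New equilibrium: 948 - 4p = 2p - 197 ⇒ 1145 = 6p ⇒ p = 1145/6 ≈ 190.8333, Q = 554/3 ≈ 184.6667.
Δp = 190.8333 − 155 = +35.83.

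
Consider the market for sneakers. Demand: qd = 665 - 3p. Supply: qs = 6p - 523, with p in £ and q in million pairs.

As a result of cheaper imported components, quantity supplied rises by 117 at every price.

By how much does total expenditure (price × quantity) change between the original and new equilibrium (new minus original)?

Before the shock: 665 - 3p = 6p - 523 ⇒ 1188 = 9p ⇒ p = 132, q = 269.
After the shift, demand is qd = 665 - 3p and supply is qs = 6p - 406.
Setting them equal: 665 - 3p = 6p - 406 → 1071 = 9p, so p = 119 and q = 308.
Expenditure moves from 132×269 = 35508 to 119×308 = 36652; change = +1144.

+1144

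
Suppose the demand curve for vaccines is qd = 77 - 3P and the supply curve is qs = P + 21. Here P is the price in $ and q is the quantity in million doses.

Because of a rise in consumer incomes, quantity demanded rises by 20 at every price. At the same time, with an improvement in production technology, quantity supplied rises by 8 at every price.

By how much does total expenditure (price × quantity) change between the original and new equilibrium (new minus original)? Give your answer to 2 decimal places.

Original equilibrium: 77 - 3P = P + 21 gives 56 = 4P, so P = 14 and q = 35.
With the change applied: demand qd = 97 - 3P, supply qs = P + 29.
Equate the new curves: 97 - 3P = P + 29, giving 68 = 4P, P = 17, q = 46.
Expenditure moves from 14×35 = 490 to 17×46 = 782; change = +292.00.

+292.00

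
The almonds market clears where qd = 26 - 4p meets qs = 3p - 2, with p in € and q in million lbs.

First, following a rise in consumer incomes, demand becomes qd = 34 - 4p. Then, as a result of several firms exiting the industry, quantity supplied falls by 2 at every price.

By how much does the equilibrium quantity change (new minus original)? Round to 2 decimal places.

+2.29

Before the shock: 26 - 4p = 3p - 2 ⇒ 28 = 7p ⇒ p = 4, q = 10.
After the shift, demand is qd = 34 - 4p and supply is qs = 3p - 4.
Equate the new curves: 34 - 4p = 3p - 4, giving 38 = 7p, p = 38/7 ≈ 5.4286, q = 86/7 ≈ 12.2857.
Δq = 12.2857 − 10 = +2.29.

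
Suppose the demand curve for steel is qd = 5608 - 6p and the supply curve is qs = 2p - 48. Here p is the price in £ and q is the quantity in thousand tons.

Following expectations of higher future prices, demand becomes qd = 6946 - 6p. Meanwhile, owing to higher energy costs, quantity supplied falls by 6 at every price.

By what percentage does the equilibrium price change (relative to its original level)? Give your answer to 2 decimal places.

+23.76

Before the shock: 5608 - 6p = 2p - 48 ⇒ 5656 = 8p ⇒ p = 707, q = 1366.
After the shift, demand is qd = 6946 - 6p and supply is qs = 2p - 54.
Clearing the new market: 6946 - 6p = 2p - 54, so p = 875 and q = 1696.
%Δp = (875 − 707) / 707 × 100 = +23.76%.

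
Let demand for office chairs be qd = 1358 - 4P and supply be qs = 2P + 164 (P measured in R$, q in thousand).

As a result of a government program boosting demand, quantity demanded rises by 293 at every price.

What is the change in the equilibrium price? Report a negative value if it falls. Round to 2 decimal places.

+48.83

Initially, 1358 - 4P = 2P + 164, so 1194 = 6P and P = 199, q = 562.
The new curves are qd = 1651 - 4P (demand) and qs = 2P + 164 (supply).
Clearing the new market: 1651 - 4P = 2P + 164, so P = 1487/6 ≈ 247.8333 and q = 1979/3 ≈ 659.6667.
ΔP = 247.8333 − 199 = +48.83.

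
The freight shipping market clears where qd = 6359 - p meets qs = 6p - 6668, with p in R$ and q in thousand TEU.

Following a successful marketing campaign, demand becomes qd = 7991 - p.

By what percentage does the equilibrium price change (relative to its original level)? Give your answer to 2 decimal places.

+12.53

Solve the original market: 6359 - p = 6p - 6668, hence p = 1861 and q = 4498.
With the change applied: demand qd = 7991 - p, supply qs = 6p - 6668.
Equate the new curves: 7991 - p = 6p - 6668, giving 14659 = 7p, p = 14659/7 ≈ 2094.1429, q = 41278/7 ≈ 5896.8571.
%Δp = (2094.1429 − 1861) / 1861 × 100 = +12.53%.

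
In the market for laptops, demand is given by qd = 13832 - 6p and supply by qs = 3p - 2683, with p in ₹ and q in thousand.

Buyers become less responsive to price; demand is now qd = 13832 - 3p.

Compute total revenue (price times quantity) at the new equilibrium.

Initially, 13832 - 6p = 3p - 2683, so 16515 = 9p and p = 1835, q = 2822.
The shock moves the curves to qd = 13832 - 3p and qs = 3p - 2683.
Clearing the new market: 13832 - 3p = 3p - 2683, so p = 2752.5 and q = 5574.5.
New expenditure = 2752.5 × 5574.5 = 15343811.25.

15343811.25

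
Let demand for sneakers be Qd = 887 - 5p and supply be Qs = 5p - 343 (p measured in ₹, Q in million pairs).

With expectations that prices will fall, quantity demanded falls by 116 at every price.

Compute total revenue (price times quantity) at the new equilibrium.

Solve the original market: 887 - 5p = 5p - 343, hence p = 123 and Q = 272.
The new curves are Qd = 771 - 5p (demand) and Qs = 5p - 343 (supply).
Clearing the new market: 771 - 5p = 5p - 343, so p = 111.4 and Q = 214.
New expenditure = 111.4 × 214 = 23839.6.

23839.6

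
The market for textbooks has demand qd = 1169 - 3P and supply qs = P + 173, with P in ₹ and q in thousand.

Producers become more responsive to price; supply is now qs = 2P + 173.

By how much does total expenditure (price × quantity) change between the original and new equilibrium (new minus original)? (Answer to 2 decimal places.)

Initially, 1169 - 3P = P + 173, so 996 = 4P and P = 249, q = 422.
With the change applied: demand qd = 1169 - 3P, supply qs = 2P + 173.
Clearing the new market: 1169 - 3P = 2P + 173, so P = 199.2 and q = 571.4.
Expenditure moves from 249×422 = 105078 to 199.2×571.4 = 113822.88; change = +8744.88.

+8744.88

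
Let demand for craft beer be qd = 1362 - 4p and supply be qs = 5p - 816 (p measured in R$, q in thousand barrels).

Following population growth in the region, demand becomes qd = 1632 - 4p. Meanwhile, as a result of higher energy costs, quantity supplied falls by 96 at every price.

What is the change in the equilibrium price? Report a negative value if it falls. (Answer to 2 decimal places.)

Before the shock: 1362 - 4p = 5p - 816 ⇒ 2178 = 9p ⇒ p = 242, q = 394.
After the shift, demand is qd = 1632 - 4p and supply is qs = 5p - 912.
Equate the new curves: 1632 - 4p = 5p - 912, giving 2544 = 9p, p = 848/3 ≈ 282.6667, q = 1504/3 ≈ 501.3333.
Δp = 282.6667 − 242 = +40.67.

+40.67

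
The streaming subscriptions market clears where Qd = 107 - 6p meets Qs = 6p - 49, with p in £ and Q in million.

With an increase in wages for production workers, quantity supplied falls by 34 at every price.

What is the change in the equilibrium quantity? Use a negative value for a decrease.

Initially, 107 - 6p = 6p - 49, so 156 = 12p and p = 13, Q = 29.
After the shift, demand is Qd = 107 - 6p and supply is Qs = 6p - 83.
New equilibrium: 107 - 6p = 6p - 83 ⇒ 190 = 12p ⇒ p = 95/6 ≈ 15.8333, Q = 12.
ΔQ = 12 − 29 = -17.

-17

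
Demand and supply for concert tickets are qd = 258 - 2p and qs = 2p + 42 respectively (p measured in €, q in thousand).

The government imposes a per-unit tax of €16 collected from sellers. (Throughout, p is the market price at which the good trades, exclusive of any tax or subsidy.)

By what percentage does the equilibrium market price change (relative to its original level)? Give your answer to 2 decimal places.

Original equilibrium: 258 - 2p = 2p + 42 gives 216 = 4p, so p = 54 and q = 150.
Since sellers keep the price net of the tax, the effective supply curve becomes qs = 2p + 10.
Clearing the new market: 258 - 2p = 2p + 10, so p = 62 and q = 134.
%Δp = (62 − 54) / 54 × 100 = +14.81%.

+14.81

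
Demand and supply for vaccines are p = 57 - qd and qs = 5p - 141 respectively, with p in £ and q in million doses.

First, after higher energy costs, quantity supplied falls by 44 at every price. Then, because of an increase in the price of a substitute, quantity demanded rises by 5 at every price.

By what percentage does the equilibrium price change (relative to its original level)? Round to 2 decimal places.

+24.75

Solve the original market: 57 - p = 5p - 141, hence p = 33 and q = 24.
The new curves are qd = 62 - p (demand) and qs = 5p - 185 (supply).
Equate the new curves: 62 - p = 5p - 185, giving 247 = 6p, p = 247/6 ≈ 41.1667, q = 125/6 ≈ 20.8333.
%Δp = (41.1667 − 33) / 33 × 100 = +24.75%.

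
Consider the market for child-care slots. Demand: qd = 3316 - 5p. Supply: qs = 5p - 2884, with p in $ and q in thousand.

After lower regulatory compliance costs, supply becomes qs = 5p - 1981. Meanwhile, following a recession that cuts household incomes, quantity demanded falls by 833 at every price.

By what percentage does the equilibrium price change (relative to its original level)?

-28

Initially, 3316 - 5p = 5p - 2884, so 6200 = 10p and p = 620, q = 216.
The shock moves the curves to qd = 2483 - 5p and qs = 5p - 1981.
Setting them equal: 2483 - 5p = 5p - 1981 → 4464 = 10p, so p = 446.4 and q = 251.
%Δp = (446.4 − 620) / 620 × 100 = -28%.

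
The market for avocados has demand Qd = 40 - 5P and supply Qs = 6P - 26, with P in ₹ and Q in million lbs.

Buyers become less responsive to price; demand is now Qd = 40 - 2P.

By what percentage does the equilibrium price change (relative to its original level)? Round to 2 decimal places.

Original equilibrium: 40 - 5P = 6P - 26 gives 66 = 11P, so P = 6 and Q = 10.
The new curves are Qd = 40 - 2P (demand) and Qs = 6P - 26 (supply).
Equate the new curves: 40 - 2P = 6P - 26, giving 66 = 8P, P = 8.25, Q = 23.5.
%ΔP = (8.25 − 6) / 6 × 100 = +37.50%.

+37.50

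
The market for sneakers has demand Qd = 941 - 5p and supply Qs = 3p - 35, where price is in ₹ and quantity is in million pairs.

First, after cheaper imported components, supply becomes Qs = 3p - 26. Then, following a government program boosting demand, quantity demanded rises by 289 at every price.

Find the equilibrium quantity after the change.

445

Before the shock: 941 - 5p = 3p - 35 ⇒ 976 = 8p ⇒ p = 122, Q = 331.
The new curves are Qd = 1230 - 5p (demand) and Qs = 3p - 26 (supply).
Equate the new curves: 1230 - 5p = 3p - 26, giving 1256 = 8p, p = 157, Q = 445.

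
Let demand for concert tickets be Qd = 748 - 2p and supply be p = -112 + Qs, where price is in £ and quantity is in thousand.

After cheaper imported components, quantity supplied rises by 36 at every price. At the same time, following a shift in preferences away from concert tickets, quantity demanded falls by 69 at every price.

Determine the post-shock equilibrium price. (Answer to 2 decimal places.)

177.00

Original equilibrium: 748 - 2p = p + 112 gives 636 = 3p, so p = 212 and Q = 324.
The shock moves the curves to Qd = 679 - 2p and Qs = p + 148.
Clearing the new market: 679 - 2p = p + 148, so p = 177 and Q = 325.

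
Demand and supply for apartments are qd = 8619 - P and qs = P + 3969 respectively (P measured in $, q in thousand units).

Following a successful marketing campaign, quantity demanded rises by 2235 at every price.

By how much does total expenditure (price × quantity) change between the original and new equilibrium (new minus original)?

+10880538.75

Original equilibrium: 8619 - P = P + 3969 gives 4650 = 2P, so P = 2325 and q = 6294.
The shock moves the curves to qd = 10854 - P and qs = P + 3969.
New equilibrium: 10854 - P = P + 3969 ⇒ 6885 = 2P ⇒ P = 3442.5, q = 7411.5.
Expenditure moves from 2325×6294 = 14633550 to 3442.5×7411.5 = 25514088.75; change = +10880538.75.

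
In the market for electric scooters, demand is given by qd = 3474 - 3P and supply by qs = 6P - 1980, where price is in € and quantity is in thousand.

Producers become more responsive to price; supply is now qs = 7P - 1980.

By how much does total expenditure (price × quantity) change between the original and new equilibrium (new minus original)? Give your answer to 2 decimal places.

-1199.88

Initially, 3474 - 3P = 6P - 1980, so 5454 = 9P and P = 606, q = 1656.
With the change applied: demand qd = 3474 - 3P, supply qs = 7P - 1980.
Equate the new curves: 3474 - 3P = 7P - 1980, giving 5454 = 10P, P = 545.4, q = 1837.8.
Expenditure moves from 606×1656 = 1003536 to 545.4×1837.8 = 1002336.12; change = -1199.88.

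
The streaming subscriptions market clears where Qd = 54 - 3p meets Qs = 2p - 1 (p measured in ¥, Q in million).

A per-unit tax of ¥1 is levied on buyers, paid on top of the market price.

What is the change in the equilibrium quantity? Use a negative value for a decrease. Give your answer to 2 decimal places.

-1.20

Solve the original market: 54 - 3p = 2p - 1, hence p = 11 and Q = 21.
Since buyers pay the price plus the tax, the effective demand curve becomes Qd = 51 - 3p.
New equilibrium: 51 - 3p = 2p - 1 ⇒ 52 = 5p ⇒ p = 10.4, Q = 19.8.
ΔQ = 19.8 − 21 = -1.20.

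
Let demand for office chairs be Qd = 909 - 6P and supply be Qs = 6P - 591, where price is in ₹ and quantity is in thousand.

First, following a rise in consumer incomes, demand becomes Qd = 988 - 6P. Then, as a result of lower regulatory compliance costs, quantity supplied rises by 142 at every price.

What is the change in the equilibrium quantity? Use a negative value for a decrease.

Before the shock: 909 - 6P = 6P - 591 ⇒ 1500 = 12P ⇒ P = 125, Q = 159.
The shock moves the curves to Qd = 988 - 6P and Qs = 6P - 449.
Equate the new curves: 988 - 6P = 6P - 449, giving 1437 = 12P, P = 119.75, Q = 269.5.
ΔQ = 269.5 − 159 = +110.5.

+110.5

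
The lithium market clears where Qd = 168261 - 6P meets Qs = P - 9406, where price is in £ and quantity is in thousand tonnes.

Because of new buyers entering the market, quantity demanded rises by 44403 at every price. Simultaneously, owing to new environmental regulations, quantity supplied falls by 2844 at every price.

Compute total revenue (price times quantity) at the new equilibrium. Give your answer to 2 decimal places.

638774120.33

Before the shock: 168261 - 6P = P - 9406 ⇒ 177667 = 7P ⇒ P = 25381, Q = 15975.
After the shift, demand is Qd = 212664 - 6P and supply is Qs = P - 12250.
Equate the new curves: 212664 - 6P = P - 12250, giving 224914 = 7P, P = 224914/7 ≈ 32130.5714, Q = 139164/7 ≈ 19880.5714.
New expenditure = 32130.5714 × 19880.5714 = 638774120.33.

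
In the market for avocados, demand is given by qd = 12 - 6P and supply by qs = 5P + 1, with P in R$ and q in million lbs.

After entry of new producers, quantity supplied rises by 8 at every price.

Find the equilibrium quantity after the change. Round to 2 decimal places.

10.36

Before the shock: 12 - 6P = 5P + 1 ⇒ 11 = 11P ⇒ P = 1, q = 6.
The new curves are qd = 12 - 6P (demand) and qs = 5P + 9 (supply).
Clearing the new market: 12 - 6P = 5P + 9, so P = 3/11 ≈ 0.2727 and q = 114/11 ≈ 10.3636.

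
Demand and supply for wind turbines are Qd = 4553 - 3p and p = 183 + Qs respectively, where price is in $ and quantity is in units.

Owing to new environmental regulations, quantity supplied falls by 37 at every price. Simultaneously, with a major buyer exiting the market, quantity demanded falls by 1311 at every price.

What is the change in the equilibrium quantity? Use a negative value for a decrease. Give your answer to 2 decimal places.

Initially, 4553 - 3p = p - 183, so 4736 = 4p and p = 1184, Q = 1001.
After the shift, demand is Qd = 3242 - 3p and supply is Qs = p - 220.
Setting them equal: 3242 - 3p = p - 220 → 3462 = 4p, so p = 865.5 and Q = 645.5.
ΔQ = 645.5 − 1001 = -355.50.

-355.50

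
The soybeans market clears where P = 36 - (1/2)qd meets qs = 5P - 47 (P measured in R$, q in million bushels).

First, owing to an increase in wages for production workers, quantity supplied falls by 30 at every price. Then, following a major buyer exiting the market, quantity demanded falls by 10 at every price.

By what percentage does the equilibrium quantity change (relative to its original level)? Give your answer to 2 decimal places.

Solve the original market: 72 - 2P = 5P - 47, hence P = 17 and q = 38.
The shock moves the curves to qd = 62 - 2P and qs = 5P - 77.
Equate the new curves: 62 - 2P = 5P - 77, giving 139 = 7P, P = 139/7 ≈ 19.8571, q = 156/7 ≈ 22.2857.
%Δq = (22.2857 − 38) / 38 × 100 = -41.35%.

-41.35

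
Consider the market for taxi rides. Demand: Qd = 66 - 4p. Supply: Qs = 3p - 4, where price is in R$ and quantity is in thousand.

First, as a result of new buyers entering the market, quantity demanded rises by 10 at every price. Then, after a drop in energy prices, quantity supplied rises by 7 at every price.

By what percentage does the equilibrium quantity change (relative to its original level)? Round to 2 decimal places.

+31.87

Initially, 66 - 4p = 3p - 4, so 70 = 7p and p = 10, Q = 26.
The shock moves the curves to Qd = 76 - 4p and Qs = 3p + 3.
Clearing the new market: 76 - 4p = 3p + 3, so p = 73/7 ≈ 10.4286 and Q = 240/7 ≈ 34.2857.
%ΔQ = (34.2857 − 26) / 26 × 100 = +31.87%.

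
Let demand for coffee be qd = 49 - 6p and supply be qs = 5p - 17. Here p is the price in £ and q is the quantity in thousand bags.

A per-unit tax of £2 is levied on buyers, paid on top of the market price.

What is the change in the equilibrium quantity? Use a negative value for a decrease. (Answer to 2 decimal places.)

Original equilibrium: 49 - 6p = 5p - 17 gives 66 = 11p, so p = 6 and q = 13.
Since buyers pay the price plus the tax, the effective demand curve becomes qd = 37 - 6p.
Equate the new curves: 37 - 6p = 5p - 17, giving 54 = 11p, p = 54/11 ≈ 4.9091, q = 83/11 ≈ 7.5455.
Δq = 7.5455 − 13 = -5.45.

-5.45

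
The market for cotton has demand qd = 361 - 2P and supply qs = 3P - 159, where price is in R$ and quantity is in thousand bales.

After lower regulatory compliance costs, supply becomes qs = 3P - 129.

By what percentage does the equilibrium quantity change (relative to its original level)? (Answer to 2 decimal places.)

Initially, 361 - 2P = 3P - 159, so 520 = 5P and P = 104, q = 153.
After the shift, demand is qd = 361 - 2P and supply is qs = 3P - 129.
Equate the new curves: 361 - 2P = 3P - 129, giving 490 = 5P, P = 98, q = 165.
%Δq = (165 − 153) / 153 × 100 = +7.84%.

+7.84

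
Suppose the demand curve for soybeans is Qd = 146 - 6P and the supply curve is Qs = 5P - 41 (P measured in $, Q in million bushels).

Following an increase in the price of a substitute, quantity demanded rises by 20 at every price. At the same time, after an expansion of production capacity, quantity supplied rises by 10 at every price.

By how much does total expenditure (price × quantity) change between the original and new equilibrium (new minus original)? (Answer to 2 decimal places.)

+300.50

Solve the original market: 146 - 6P = 5P - 41, hence P = 17 and Q = 44.
After the shift, demand is Qd = 166 - 6P and supply is Qs = 5P - 31.
Setting them equal: 166 - 6P = 5P - 31 → 197 = 11P, so P = 197/11 ≈ 17.9091 and Q = 644/11 ≈ 58.5455.
Expenditure moves from 17×44 = 748 to 17.9091×58.5455 = 1048.4959; change = +300.50.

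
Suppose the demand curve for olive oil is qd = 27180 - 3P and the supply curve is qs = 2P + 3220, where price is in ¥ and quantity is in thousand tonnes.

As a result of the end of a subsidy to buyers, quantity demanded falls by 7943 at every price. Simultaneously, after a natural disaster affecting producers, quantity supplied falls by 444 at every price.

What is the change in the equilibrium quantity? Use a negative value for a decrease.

Original equilibrium: 27180 - 3P = 2P + 3220 gives 23960 = 5P, so P = 4792 and q = 12804.
The shock moves the curves to qd = 19237 - 3P and qs = 2P + 2776.
Equate the new curves: 19237 - 3P = 2P + 2776, giving 16461 = 5P, P = 3292.2, q = 9360.4.
Δq = 9360.4 − 12804 = -3443.6.

-3443.6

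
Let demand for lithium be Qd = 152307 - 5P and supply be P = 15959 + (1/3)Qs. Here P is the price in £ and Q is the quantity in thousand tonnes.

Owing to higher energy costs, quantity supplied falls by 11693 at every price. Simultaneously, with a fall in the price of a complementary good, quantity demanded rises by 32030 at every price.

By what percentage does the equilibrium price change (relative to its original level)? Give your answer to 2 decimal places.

+21.84

Solve the original market: 152307 - 5P = 3P - 47877, hence P = 25023 and Q = 27192.
The shock moves the curves to Qd = 184337 - 5P and Qs = 3P - 59570.
Equate the new curves: 184337 - 5P = 3P - 59570, giving 243907 = 8P, P = 30488.375, Q = 31895.125.
%ΔP = (30488.375 − 25023) / 25023 × 100 = +21.84%.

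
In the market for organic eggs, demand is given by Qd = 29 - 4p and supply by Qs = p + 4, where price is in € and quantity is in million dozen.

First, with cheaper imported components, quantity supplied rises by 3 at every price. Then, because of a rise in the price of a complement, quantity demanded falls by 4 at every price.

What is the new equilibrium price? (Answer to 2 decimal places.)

3.60

Initially, 29 - 4p = p + 4, so 25 = 5p and p = 5, Q = 9.
After the shift, demand is Qd = 25 - 4p and supply is Qs = p + 7.
Clearing the new market: 25 - 4p = p + 7, so p = 3.6 and Q = 10.6.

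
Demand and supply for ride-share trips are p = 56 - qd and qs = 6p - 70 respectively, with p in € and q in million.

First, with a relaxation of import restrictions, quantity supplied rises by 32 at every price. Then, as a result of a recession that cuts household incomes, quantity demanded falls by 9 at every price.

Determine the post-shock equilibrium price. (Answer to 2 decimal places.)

Original equilibrium: 56 - p = 6p - 70 gives 126 = 7p, so p = 18 and q = 38.
The shock moves the curves to qd = 47 - p and qs = 6p - 38.
Setting them equal: 47 - p = 6p - 38 → 85 = 7p, so p = 85/7 ≈ 12.1429 and q = 244/7 ≈ 34.8571.

12.14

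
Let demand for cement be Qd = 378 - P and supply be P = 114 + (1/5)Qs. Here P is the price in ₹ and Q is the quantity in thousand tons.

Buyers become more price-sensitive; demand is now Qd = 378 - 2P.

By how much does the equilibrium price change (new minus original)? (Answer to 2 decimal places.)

Original equilibrium: 378 - P = 5P - 570 gives 948 = 6P, so P = 158 and Q = 220.
The new curves are Qd = 378 - 2P (demand) and Qs = 5P - 570 (supply).
Setting them equal: 378 - 2P = 5P - 570 → 948 = 7P, so P = 948/7 ≈ 135.4286 and Q = 750/7 ≈ 107.1429.
ΔP = 135.4286 − 158 = -22.57.

-22.57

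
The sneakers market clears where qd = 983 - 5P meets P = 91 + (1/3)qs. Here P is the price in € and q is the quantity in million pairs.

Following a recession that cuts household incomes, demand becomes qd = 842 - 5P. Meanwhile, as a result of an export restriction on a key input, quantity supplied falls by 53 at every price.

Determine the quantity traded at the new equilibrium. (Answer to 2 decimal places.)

Initially, 983 - 5P = 3P - 273, so 1256 = 8P and P = 157, q = 198.
The shock moves the curves to qd = 842 - 5P and qs = 3P - 326.
Clearing the new market: 842 - 5P = 3P - 326, so P = 146 and q = 112.

112.00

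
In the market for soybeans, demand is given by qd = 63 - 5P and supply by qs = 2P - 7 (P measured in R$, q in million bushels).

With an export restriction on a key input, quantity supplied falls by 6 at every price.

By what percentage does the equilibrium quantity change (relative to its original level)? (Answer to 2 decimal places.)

Original equilibrium: 63 - 5P = 2P - 7 gives 70 = 7P, so P = 10 and q = 13.
The shock moves the curves to qd = 63 - 5P and qs = 2P - 13.
Clearing the new market: 63 - 5P = 2P - 13, so P = 76/7 ≈ 10.8571 and q = 61/7 ≈ 8.7143.
%Δq = (8.7143 − 13) / 13 × 100 = -32.97%.

-32.97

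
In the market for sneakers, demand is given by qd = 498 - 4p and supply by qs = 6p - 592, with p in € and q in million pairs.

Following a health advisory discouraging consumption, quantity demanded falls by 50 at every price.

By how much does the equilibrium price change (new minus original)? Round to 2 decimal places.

Initially, 498 - 4p = 6p - 592, so 1090 = 10p and p = 109, q = 62.
With the change applied: demand qd = 448 - 4p, supply qs = 6p - 592.
Clearing the new market: 448 - 4p = 6p - 592, so p = 104 and q = 32.
Δp = 104 − 109 = -5.00.

-5.00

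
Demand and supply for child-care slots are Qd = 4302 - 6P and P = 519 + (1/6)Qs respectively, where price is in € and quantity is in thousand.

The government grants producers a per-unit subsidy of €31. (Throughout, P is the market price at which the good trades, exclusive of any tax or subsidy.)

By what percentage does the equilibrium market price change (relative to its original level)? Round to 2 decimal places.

-2.51

Initially, 4302 - 6P = 6P - 3114, so 7416 = 12P and P = 618, Q = 594.
Since sellers receive the price plus the subsidy, the effective supply curve becomes Qs = 6P - 2928.
New equilibrium: 4302 - 6P = 6P - 2928 ⇒ 7230 = 12P ⇒ P = 602.5, Q = 687.
%ΔP = (602.5 − 618) / 618 × 100 = -2.51%.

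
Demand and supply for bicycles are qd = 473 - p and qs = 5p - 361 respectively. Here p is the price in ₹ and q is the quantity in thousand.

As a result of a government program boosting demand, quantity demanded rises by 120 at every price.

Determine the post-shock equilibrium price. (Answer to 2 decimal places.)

159.00

Before the shock: 473 - p = 5p - 361 ⇒ 834 = 6p ⇒ p = 139, q = 334.
The new curves are qd = 593 - p (demand) and qs = 5p - 361 (supply).
New equilibrium: 593 - p = 5p - 361 ⇒ 954 = 6p ⇒ p = 159, q = 434.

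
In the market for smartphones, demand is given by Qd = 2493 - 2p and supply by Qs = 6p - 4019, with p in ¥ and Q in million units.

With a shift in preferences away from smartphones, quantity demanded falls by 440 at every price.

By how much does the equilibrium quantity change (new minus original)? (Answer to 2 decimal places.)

Before the shock: 2493 - 2p = 6p - 4019 ⇒ 6512 = 8p ⇒ p = 814, Q = 865.
The shock moves the curves to Qd = 2053 - 2p and Qs = 6p - 4019.
Clearing the new market: 2053 - 2p = 6p - 4019, so p = 759 and Q = 535.
ΔQ = 535 − 865 = -330.00.

-330.00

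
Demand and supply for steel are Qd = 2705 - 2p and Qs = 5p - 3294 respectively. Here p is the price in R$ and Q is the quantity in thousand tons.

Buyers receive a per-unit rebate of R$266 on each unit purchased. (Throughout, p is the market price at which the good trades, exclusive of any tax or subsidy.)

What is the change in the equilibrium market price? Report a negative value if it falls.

Initially, 2705 - 2p = 5p - 3294, so 5999 = 7p and p = 857, Q = 991.
Since buyers' out-of-pocket price is the market price minus the rebate, the effective demand curve becomes Qd = 3237 - 2p.
Setting them equal: 3237 - 2p = 5p - 3294 → 6531 = 7p, so p = 933 and Q = 1371.
Δp = 933 − 857 = +76.

+76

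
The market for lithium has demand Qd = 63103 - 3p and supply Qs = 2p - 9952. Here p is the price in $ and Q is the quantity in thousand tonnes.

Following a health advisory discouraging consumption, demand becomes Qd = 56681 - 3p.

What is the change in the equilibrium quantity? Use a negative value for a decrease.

Solve the original market: 63103 - 3p = 2p - 9952, hence p = 14611 and Q = 19270.
The shock moves the curves to Qd = 56681 - 3p and Qs = 2p - 9952.
Equate the new curves: 56681 - 3p = 2p - 9952, giving 66633 = 5p, p = 13326.6, Q = 16701.2.
ΔQ = 16701.2 − 19270 = -2568.8.

-2568.8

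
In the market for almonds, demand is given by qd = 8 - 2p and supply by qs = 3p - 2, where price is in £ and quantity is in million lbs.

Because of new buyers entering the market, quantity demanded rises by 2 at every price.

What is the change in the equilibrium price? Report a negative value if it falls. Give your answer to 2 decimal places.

Initially, 8 - 2p = 3p - 2, so 10 = 5p and p = 2, q = 4.
The shock moves the curves to qd = 10 - 2p and qs = 3p - 2.
Equate the new curves: 10 - 2p = 3p - 2, giving 12 = 5p, p = 2.4, q = 5.2.
Δp = 2.4 − 2 = +0.40.

+0.40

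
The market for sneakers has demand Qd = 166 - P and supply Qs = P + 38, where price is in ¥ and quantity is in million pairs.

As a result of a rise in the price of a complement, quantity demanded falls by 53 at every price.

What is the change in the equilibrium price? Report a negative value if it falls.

-26.5

Initially, 166 - P = P + 38, so 128 = 2P and P = 64, Q = 102.
With the change applied: demand Qd = 113 - P, supply Qs = P + 38.
Clearing the new market: 113 - P = P + 38, so P = 37.5 and Q = 75.5.
ΔP = 37.5 − 64 = -26.5.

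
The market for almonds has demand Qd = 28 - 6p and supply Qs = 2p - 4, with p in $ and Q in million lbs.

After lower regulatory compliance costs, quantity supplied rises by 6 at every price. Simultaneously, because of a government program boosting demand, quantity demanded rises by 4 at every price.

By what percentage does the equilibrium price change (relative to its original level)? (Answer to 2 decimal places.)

Before the shock: 28 - 6p = 2p - 4 ⇒ 32 = 8p ⇒ p = 4, Q = 4.
The new curves are Qd = 32 - 6p (demand) and Qs = 2p + 2 (supply).
Clearing the new market: 32 - 6p = 2p + 2, so p = 3.75 and Q = 9.5.
%Δp = (3.75 − 4) / 4 × 100 = -6.25%.

-6.25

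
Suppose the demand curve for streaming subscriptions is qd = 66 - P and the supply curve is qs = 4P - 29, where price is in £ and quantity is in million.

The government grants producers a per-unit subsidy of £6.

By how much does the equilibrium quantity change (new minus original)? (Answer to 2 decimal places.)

+4.80

Original equilibrium: 66 - P = 4P - 29 gives 95 = 5P, so P = 19 and q = 47.
Since sellers receive the price plus the subsidy, the effective supply curve becomes qs = 4P - 5.
Clearing the new market: 66 - P = 4P - 5, so P = 14.2 and q = 51.8.
Δq = 51.8 − 47 = +4.80.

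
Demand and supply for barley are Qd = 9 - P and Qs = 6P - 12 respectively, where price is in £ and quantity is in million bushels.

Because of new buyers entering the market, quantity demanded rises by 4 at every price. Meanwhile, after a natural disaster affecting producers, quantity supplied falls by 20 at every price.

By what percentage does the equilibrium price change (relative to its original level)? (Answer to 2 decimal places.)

+114.29

Before the shock: 9 - P = 6P - 12 ⇒ 21 = 7P ⇒ P = 3, Q = 6.
After the shift, demand is Qd = 13 - P and supply is Qs = 6P - 32.
Clearing the new market: 13 - P = 6P - 32, so P = 45/7 ≈ 6.4286 and Q = 46/7 ≈ 6.5714.
%ΔP = (6.4286 − 3) / 3 × 100 = +114.29%.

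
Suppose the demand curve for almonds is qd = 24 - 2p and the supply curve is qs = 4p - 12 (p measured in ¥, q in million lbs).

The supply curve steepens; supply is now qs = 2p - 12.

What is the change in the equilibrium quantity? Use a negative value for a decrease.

-6

Initially, 24 - 2p = 4p - 12, so 36 = 6p and p = 6, q = 12.
After the shift, demand is qd = 24 - 2p and supply is qs = 2p - 12.
Setting them equal: 24 - 2p = 2p - 12 → 36 = 4p, so p = 9 and q = 6.
Δq = 6 − 12 = -6.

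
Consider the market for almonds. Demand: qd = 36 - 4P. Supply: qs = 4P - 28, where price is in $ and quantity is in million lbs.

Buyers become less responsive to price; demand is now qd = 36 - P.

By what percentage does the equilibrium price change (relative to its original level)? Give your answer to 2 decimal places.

+60.00

Solve the original market: 36 - 4P = 4P - 28, hence P = 8 and q = 4.
With the change applied: demand qd = 36 - P, supply qs = 4P - 28.
Equate the new curves: 36 - P = 4P - 28, giving 64 = 5P, P = 12.8, q = 23.2.
%ΔP = (12.8 − 8) / 8 × 100 = +60.00%.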